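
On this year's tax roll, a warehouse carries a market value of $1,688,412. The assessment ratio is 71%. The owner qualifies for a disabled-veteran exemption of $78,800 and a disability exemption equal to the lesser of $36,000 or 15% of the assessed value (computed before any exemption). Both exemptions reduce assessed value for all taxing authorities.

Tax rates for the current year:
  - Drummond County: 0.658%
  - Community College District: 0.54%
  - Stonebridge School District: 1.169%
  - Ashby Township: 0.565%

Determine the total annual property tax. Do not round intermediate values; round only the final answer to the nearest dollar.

Assessed value = $1,688,412 × 0.71 = $1,198,772.52
Disability exemption = min($36,000, 15% × $1,198,772.52) = min($36,000, $179,815.878) = $36,000 (dollar cap binds)
Taxable value = $1,198,772.52 − $78,800 − $36,000 = $1,083,972.52
Drummond County: $1,083,972.52 × 0.00658 = $7,132.5391816
Community College District: $1,083,972.52 × 0.0054 = $5,853.451608
Stonebridge School District: $1,083,972.52 × 0.01169 = $12,671.6387588
Ashby Township: $1,083,972.52 × 0.00565 = $6,124.444738
Total = $31,782.0742864

$31,782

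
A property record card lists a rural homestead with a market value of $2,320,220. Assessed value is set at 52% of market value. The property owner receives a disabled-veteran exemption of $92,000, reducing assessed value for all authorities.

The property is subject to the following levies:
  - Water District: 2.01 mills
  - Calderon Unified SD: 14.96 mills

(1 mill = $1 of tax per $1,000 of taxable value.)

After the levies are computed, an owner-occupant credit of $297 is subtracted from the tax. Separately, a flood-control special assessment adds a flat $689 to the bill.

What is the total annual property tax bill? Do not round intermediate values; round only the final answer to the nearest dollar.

Assessed value = $2,320,220 × 0.52 = $1,206,514.4
Taxable value = $1,206,514.4 − $92,000 = $1,114,514.4
Water District: $1,114,514.4 × 0.00201 = $2,240.173944
Calderon Unified SD: $1,114,514.4 × 0.01496 = $16,673.135424
Levies subtotal = $18,913.309368
After credit = $18,913.309368 − $297 = $18,616.309368
Total = $18,616.309368 + $689 = $19,305.309368

$19,305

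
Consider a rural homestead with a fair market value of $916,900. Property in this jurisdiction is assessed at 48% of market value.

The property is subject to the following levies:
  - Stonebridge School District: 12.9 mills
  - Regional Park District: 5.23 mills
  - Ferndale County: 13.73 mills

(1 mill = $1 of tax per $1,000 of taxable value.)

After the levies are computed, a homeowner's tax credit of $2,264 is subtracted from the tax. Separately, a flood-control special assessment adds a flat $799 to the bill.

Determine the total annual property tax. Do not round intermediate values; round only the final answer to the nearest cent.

$12,556.97

Assessed value = $916,900 × 0.48 = $440,112
Stonebridge School District: $440,112 × 0.0129 = $5,677.4448
Regional Park District: $440,112 × 0.00523 = $2,301.78576
Ferndale County: $440,112 × 0.01373 = $6,042.73776
Levies subtotal = $14,021.96832
After credit = $14,021.96832 − $2,264 = $11,757.96832
Total = $11,757.96832 + $799 = $12,556.96832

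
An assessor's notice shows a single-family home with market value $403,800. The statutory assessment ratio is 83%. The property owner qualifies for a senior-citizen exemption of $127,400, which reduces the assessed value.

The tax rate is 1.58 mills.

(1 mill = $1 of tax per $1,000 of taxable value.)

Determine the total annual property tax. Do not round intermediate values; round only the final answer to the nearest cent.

Assessed value = $403,800 × 0.83 = $335,154
Taxable value = $335,154 − $127,400 = $207,754
Tax = $207,754 × 0.00158 = $328.25132

$328.25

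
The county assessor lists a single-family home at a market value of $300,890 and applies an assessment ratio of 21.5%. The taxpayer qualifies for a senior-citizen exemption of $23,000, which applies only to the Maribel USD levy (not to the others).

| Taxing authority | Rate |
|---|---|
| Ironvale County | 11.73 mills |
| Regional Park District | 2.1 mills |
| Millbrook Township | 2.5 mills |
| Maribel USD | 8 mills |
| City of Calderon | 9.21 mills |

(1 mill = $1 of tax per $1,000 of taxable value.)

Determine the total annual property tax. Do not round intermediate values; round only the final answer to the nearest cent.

Assessed value = $300,890 × 0.215 = $64,691.35
Ironvale County: $64,691.35 × 0.01173 = $758.8295355
Regional Park District: $64,691.35 × 0.0021 = $135.851835
Millbrook Township: $64,691.35 × 0.0025 = $161.728375
Maribel USD: ($64,691.35 − $23,000) × 0.008 = $41,691.35 × 0.008 = $333.5308
City of Calderon: $64,691.35 × 0.00921 = $595.8073335
Total = $1,985.747879

$1,985.75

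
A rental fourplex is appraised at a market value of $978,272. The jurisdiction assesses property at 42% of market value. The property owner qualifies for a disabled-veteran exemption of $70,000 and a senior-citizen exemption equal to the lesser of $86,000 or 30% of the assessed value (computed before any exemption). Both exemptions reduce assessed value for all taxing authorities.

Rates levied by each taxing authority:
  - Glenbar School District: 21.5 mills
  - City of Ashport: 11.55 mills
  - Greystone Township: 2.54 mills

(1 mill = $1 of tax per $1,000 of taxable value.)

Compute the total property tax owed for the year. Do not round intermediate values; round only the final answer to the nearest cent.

Assessed value = $978,272 × 0.42 = $410,874.24
Senior-citizen exemption = min($86,000, 30% × $410,874.24) = min($86,000, $123,262.272) = $86,000 (dollar cap binds)
Taxable value = $410,874.24 − $70,000 − $86,000 = $254,874.24
Glenbar School District: $254,874.24 × 0.0215 = $5,479.79616
City of Ashport: $254,874.24 × 0.01155 = $2,943.797472
Greystone Township: $254,874.24 × 0.00254 = $647.3805696
Total = $9,070.9742016

$9,070.97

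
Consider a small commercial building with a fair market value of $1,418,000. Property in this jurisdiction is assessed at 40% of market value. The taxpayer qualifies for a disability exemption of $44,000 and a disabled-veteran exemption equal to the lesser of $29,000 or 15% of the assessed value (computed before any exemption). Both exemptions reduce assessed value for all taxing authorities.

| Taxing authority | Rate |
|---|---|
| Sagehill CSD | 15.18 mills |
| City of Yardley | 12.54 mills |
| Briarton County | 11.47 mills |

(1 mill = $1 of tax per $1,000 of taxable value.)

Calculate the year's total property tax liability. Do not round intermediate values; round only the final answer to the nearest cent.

Assessed value = $1,418,000 × 0.4 = $567,200
Disabled-veteran exemption = min($29,000, 15% × $567,200) = min($29,000, $85,080) = $29,000 (dollar cap binds)
Taxable value = $567,200 − $44,000 − $29,000 = $494,200
Sagehill CSD: $494,200 × 0.01518 = $7,501.956
City of Yardley: $494,200 × 0.01254 = $6,197.268
Briarton County: $494,200 × 0.01147 = $5,668.474
Total = $19,367.698

$19,367.70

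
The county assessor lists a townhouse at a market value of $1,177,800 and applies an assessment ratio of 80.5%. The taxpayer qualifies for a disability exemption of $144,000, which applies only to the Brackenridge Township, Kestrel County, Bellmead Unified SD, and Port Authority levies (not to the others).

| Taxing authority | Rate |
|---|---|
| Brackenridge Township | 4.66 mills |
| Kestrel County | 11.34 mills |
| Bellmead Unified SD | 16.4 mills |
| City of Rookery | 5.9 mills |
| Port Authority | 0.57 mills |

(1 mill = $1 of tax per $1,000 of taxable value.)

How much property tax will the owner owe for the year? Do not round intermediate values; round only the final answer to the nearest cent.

Assessed value = $1,177,800 × 0.805 = $948,129
Brackenridge Township: ($948,129 − $144,000) × 0.00466 = $804,129 × 0.00466 = $3,747.24114
Kestrel County: ($948,129 − $144,000) × 0.01134 = $804,129 × 0.01134 = $9,118.82286
Bellmead Unified SD: ($948,129 − $144,000) × 0.0164 = $804,129 × 0.0164 = $13,187.7156
City of Rookery: $948,129 × 0.0059 = $5,593.9611
Port Authority: ($948,129 − $144,000) × 0.00057 = $804,129 × 0.00057 = $458.35353
Total = $32,106.09423

$32,106.09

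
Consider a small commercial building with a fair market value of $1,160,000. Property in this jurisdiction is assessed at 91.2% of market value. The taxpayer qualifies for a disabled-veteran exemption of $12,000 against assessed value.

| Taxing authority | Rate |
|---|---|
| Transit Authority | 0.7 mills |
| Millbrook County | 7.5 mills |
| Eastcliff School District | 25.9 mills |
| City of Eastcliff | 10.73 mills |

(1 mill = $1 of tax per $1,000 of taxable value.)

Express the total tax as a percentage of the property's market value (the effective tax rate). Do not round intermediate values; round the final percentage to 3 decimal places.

4.042%

Assessed value = $1,160,000 × 0.912 = $1,057,920
Taxable value = $1,057,920 − $12,000 = $1,045,920
Transit Authority: $1,045,920 × 0.0007 = $732.144
Millbrook County: $1,045,920 × 0.0075 = $7,844.4
Eastcliff School District: $1,045,920 × 0.0259 = $27,089.328
City of Eastcliff: $1,045,920 × 0.01073 = $11,222.7216
Total tax = $46,888.5936
Effective rate = $46,888.5936 ÷ $1,160,000 = 4.042% of market value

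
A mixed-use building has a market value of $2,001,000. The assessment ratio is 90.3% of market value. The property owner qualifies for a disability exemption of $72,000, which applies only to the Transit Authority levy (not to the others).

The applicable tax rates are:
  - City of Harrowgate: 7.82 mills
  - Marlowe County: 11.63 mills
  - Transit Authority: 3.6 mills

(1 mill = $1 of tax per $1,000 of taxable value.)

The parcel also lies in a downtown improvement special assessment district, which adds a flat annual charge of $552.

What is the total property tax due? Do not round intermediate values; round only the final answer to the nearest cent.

Assessed value = $2,001,000 × 0.903 = $1,806,903
City of Harrowgate: $1,806,903 × 0.00782 = $14,129.98146
Marlowe County: $1,806,903 × 0.01163 = $21,014.28189
Transit Authority: ($1,806,903 − $72,000) × 0.0036 = $1,734,903 × 0.0036 = $6,245.6508
Levies subtotal = $41,389.91415
Total = $41,389.91415 + $552 = $41,941.91415

$41,941.91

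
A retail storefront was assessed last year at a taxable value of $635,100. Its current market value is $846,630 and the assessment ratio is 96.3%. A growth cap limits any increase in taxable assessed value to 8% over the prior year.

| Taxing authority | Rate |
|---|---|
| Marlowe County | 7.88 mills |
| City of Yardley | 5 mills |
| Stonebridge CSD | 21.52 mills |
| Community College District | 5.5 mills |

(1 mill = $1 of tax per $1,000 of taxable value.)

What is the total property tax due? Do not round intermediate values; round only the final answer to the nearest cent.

Uncapped assessed value = $846,630 × 0.963 = $815,304.69
Cap limit = $635,100 × 1.08 = $685,908
Taxable assessed value = min($815,304.69, $685,908) = $685,908 (cap binds)
Marlowe County: $685,908 × 0.00788 = $5,404.95504
City of Yardley: $685,908 × 0.005 = $3,429.54
Stonebridge CSD: $685,908 × 0.02152 = $14,760.74016
Community College District: $685,908 × 0.0055 = $3,772.494
Total = $27,367.7292

$27,367.73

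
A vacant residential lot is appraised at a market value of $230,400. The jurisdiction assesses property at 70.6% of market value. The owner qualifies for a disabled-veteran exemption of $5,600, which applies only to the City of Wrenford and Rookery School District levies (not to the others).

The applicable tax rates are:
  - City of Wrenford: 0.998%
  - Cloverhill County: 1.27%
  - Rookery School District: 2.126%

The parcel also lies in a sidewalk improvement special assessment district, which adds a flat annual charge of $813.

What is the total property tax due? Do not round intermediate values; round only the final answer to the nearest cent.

Assessed value = $230,400 × 0.706 = $162,662.4
City of Wrenford: ($162,662.4 − $5,600) × 0.00998 = $157,062.4 × 0.00998 = $1,567.482752
Cloverhill County: $162,662.4 × 0.0127 = $2,065.81248
Rookery School District: ($162,662.4 − $5,600) × 0.02126 = $157,062.4 × 0.02126 = $3,339.146624
Levies subtotal = $6,972.441856
Total = $6,972.441856 + $813 = $7,785.441856

$7,785.44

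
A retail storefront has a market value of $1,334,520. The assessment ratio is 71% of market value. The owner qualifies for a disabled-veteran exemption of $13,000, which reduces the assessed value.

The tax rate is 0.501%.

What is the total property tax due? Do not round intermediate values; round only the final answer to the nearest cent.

$4,681.89

Assessed value = $1,334,520 × 0.71 = $947,509.2
Taxable value = $947,509.2 − $13,000 = $934,509.2
Tax = $934,509.2 × 0.00501 = $4,681.891092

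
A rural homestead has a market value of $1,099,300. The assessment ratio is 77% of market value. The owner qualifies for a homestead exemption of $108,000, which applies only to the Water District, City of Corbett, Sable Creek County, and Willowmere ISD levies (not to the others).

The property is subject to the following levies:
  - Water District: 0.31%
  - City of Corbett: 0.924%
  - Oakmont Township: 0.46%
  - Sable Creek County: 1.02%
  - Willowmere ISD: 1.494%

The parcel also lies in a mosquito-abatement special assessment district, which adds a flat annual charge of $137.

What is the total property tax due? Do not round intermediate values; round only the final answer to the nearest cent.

$31,708.24

Assessed value = $1,099,300 × 0.77 = $846,461
Water District: ($846,461 − $108,000) × 0.0031 = $738,461 × 0.0031 = $2,289.2291
City of Corbett: ($846,461 − $108,000) × 0.00924 = $738,461 × 0.00924 = $6,823.37964
Oakmont Township: $846,461 × 0.0046 = $3,893.7206
Sable Creek County: ($846,461 − $108,000) × 0.0102 = $738,461 × 0.0102 = $7,532.3022
Willowmere ISD: ($846,461 − $108,000) × 0.01494 = $738,461 × 0.01494 = $11,032.60734
Levies subtotal = $31,571.23888
Total = $31,571.23888 + $137 = $31,708.23888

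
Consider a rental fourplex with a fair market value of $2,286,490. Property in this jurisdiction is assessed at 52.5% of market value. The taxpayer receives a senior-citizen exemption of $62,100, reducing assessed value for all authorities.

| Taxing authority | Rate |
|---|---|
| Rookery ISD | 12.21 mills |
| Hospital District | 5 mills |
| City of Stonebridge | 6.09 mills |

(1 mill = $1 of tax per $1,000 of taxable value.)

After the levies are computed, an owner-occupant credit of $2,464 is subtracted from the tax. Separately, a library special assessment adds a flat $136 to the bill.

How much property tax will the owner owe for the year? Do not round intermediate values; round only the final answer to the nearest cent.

Assessed value = $2,286,490 × 0.525 = $1,200,407.25
Taxable value = $1,200,407.25 − $62,100 = $1,138,307.25
Rookery ISD: $1,138,307.25 × 0.01221 = $13,898.7315225
Hospital District: $1,138,307.25 × 0.005 = $5,691.53625
City of Stonebridge: $1,138,307.25 × 0.00609 = $6,932.2911525
Levies subtotal = $26,522.558925
After credit = $26,522.558925 − $2,464 = $24,058.558925
Total = $24,058.558925 + $136 = $24,194.558925

$24,194.56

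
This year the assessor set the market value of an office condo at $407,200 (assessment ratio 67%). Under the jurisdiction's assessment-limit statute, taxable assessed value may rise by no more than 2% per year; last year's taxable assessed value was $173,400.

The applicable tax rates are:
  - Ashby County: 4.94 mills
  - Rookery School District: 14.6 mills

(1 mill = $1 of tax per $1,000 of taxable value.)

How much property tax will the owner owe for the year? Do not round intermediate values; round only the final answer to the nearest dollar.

$3,456

Uncapped assessed value = $407,200 × 0.67 = $272,824
Cap limit = $173,400 × 1.02 = $176,868
Taxable assessed value = min($272,824, $176,868) = $176,868 (cap binds)
Ashby County: $176,868 × 0.00494 = $873.72792
Rookery School District: $176,868 × 0.0146 = $2,582.2728
Total = $3,456.00072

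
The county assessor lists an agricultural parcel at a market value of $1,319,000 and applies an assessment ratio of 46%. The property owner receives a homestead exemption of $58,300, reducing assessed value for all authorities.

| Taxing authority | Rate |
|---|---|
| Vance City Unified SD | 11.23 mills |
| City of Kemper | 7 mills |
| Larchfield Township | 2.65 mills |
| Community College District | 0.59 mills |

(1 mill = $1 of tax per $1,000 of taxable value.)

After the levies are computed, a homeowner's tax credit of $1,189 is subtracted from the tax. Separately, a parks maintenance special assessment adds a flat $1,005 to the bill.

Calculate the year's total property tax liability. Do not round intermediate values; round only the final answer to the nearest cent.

Assessed value = $1,319,000 × 0.46 = $606,740
Taxable value = $606,740 − $58,300 = $548,440
Vance City Unified SD: $548,440 × 0.01123 = $6,158.9812
City of Kemper: $548,440 × 0.007 = $3,839.08
Larchfield Township: $548,440 × 0.00265 = $1,453.366
Community College District: $548,440 × 0.00059 = $323.5796
Levies subtotal = $11,775.0068
After credit = $11,775.0068 − $1,189 = $10,586.0068
Total = $10,586.0068 + $1,005 = $11,591.0068

$11,591.01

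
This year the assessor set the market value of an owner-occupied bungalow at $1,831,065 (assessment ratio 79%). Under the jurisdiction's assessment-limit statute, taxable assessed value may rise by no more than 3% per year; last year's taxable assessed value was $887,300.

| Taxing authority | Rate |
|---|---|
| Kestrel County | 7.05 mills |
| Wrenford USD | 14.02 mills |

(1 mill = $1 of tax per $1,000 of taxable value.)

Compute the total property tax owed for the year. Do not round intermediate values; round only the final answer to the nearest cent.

Uncapped assessed value = $1,831,065 × 0.79 = $1,446,541.35
Cap limit = $887,300 × 1.03 = $913,919
Taxable assessed value = min($1,446,541.35, $913,919) = $913,919 (cap binds)
Kestrel County: $913,919 × 0.00705 = $6,443.12895
Wrenford USD: $913,919 × 0.01402 = $12,813.14438
Total = $19,256.27333

$19,256.27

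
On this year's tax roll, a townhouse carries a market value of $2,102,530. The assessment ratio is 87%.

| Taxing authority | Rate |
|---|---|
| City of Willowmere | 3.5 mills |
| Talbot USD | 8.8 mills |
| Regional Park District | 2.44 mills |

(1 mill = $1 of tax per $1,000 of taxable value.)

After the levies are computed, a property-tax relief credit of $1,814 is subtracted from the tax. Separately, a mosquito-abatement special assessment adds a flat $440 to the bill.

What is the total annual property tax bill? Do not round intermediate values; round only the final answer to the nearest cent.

Assessed value = $2,102,530 × 0.87 = $1,829,201.1
City of Willowmere: $1,829,201.1 × 0.0035 = $6,402.20385
Talbot USD: $1,829,201.1 × 0.0088 = $16,096.96968
Regional Park District: $1,829,201.1 × 0.00244 = $4,463.250684
Levies subtotal = $26,962.424214
After credit = $26,962.424214 − $1,814 = $25,148.424214
Total = $25,148.424214 + $440 = $25,588.424214

$25,588.42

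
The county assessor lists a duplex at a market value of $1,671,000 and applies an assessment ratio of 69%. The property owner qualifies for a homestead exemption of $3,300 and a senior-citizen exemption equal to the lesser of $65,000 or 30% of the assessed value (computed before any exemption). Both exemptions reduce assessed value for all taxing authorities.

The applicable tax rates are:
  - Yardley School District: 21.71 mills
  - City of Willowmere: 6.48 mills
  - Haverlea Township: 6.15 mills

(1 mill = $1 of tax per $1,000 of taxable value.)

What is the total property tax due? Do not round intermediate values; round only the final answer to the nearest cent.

Assessed value = $1,671,000 × 0.69 = $1,152,990
Senior-citizen exemption = min($65,000, 30% × $1,152,990) = min($65,000, $345,897) = $65,000 (dollar cap binds)
Taxable value = $1,152,990 − $3,300 − $65,000 = $1,084,690
Yardley School District: $1,084,690 × 0.02171 = $23,548.6199
City of Willowmere: $1,084,690 × 0.00648 = $7,028.7912
Haverlea Township: $1,084,690 × 0.00615 = $6,670.8435
Total = $37,248.2546

$37,248.25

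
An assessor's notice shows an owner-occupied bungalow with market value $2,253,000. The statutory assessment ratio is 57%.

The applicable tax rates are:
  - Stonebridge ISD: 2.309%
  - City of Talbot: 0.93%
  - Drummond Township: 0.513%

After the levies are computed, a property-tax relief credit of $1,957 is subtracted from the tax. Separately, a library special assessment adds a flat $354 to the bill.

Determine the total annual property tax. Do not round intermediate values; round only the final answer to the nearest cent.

$46,580.56

Assessed value = $2,253,000 × 0.57 = $1,284,210
Stonebridge ISD: $1,284,210 × 0.02309 = $29,652.4089
City of Talbot: $1,284,210 × 0.0093 = $11,943.153
Drummond Township: $1,284,210 × 0.00513 = $6,587.9973
Levies subtotal = $48,183.5592
After credit = $48,183.5592 − $1,957 = $46,226.5592
Total = $46,226.5592 + $354 = $46,580.5592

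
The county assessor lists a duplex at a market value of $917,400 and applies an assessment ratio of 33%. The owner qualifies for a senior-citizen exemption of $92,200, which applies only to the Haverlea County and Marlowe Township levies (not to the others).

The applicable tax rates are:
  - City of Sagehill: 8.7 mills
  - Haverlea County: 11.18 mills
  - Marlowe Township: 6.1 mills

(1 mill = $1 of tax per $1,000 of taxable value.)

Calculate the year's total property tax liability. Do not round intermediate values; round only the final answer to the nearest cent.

Assessed value = $917,400 × 0.33 = $302,742
City of Sagehill: $302,742 × 0.0087 = $2,633.8554
Haverlea County: ($302,742 − $92,200) × 0.01118 = $210,542 × 0.01118 = $2,353.85956
Marlowe Township: ($302,742 − $92,200) × 0.0061 = $210,542 × 0.0061 = $1,284.3062
Total = $6,272.02116

$6,272.02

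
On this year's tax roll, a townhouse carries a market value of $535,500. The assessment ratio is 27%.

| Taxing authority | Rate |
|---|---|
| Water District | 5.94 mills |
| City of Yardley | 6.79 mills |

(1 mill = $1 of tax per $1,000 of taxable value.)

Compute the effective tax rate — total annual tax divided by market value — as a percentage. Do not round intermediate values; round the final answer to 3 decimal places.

0.344%

Assessed value = $535,500 × 0.27 = $144,585
Water District: $144,585 × 0.00594 = $858.8349
City of Yardley: $144,585 × 0.00679 = $981.73215
Total tax = $1,840.56705
Effective rate = $1,840.56705 ÷ $535,500 = 0.344% of market value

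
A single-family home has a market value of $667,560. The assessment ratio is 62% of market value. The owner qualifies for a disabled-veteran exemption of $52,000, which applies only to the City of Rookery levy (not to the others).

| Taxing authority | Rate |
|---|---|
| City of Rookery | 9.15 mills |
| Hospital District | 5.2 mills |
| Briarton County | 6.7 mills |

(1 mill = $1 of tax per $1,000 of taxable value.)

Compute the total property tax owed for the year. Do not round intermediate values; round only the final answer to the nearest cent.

Assessed value = $667,560 × 0.62 = $413,887.2
City of Rookery: ($413,887.2 − $52,000) × 0.00915 = $361,887.2 × 0.00915 = $3,311.26788
Hospital District: $413,887.2 × 0.0052 = $2,152.21344
Briarton County: $413,887.2 × 0.0067 = $2,773.04424
Total = $8,236.52556

$8,236.53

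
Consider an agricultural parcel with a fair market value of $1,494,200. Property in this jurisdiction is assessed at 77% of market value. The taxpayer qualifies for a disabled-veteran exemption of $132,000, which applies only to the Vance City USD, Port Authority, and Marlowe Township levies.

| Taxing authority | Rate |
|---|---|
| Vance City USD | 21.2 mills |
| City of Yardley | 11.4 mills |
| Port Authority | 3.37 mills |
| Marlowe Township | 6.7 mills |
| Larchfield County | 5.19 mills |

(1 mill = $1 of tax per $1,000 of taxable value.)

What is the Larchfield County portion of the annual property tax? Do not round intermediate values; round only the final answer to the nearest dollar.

Assessed value = $1,494,200 × 0.77 = $1,150,534
Larchfield County taxable value = $1,150,534 (exemption does not apply)
Larchfield County levy = $1,150,534 × 0.00519 = $5,971.27146

$5,971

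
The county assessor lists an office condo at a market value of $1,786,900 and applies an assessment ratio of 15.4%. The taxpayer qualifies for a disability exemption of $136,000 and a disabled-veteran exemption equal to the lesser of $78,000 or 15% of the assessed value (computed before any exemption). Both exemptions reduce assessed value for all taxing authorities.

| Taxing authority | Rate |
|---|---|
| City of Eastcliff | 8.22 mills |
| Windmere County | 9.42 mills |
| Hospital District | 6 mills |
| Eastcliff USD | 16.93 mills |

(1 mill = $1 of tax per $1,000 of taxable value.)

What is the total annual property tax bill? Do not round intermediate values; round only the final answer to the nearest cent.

Assessed value = $1,786,900 × 0.154 = $275,182.6
Disabled-veteran exemption = min($78,000, 15% × $275,182.6) = min($78,000, $41,277.39) = $41,277.39 (percentage binds)
Taxable value = $275,182.6 − $136,000 − $41,277.39 = $97,905.21
City of Eastcliff: $97,905.21 × 0.00822 = $804.7808262
Windmere County: $97,905.21 × 0.00942 = $922.2670782
Hospital District: $97,905.21 × 0.006 = $587.43126
Eastcliff USD: $97,905.21 × 0.01693 = $1,657.5352053
Total = $3,972.0143697

$3,972.01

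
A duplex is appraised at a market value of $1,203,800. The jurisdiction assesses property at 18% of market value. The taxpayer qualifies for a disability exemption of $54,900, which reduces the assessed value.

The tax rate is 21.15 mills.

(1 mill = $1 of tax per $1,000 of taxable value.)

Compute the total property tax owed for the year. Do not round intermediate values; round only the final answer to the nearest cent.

$3,421.73

Assessed value = $1,203,800 × 0.18 = $216,684
Taxable value = $216,684 − $54,900 = $161,784
Tax = $161,784 × 0.02115 = $3,421.7316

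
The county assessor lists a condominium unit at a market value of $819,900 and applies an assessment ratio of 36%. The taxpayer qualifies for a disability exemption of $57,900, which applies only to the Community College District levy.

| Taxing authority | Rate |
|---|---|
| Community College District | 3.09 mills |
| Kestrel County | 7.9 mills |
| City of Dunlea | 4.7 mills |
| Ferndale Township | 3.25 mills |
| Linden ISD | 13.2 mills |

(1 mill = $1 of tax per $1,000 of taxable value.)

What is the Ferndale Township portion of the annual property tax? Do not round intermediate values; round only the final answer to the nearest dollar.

Assessed value = $819,900 × 0.36 = $295,164
Ferndale Township taxable value = $295,164 (exemption does not apply)
Ferndale Township levy = $295,164 × 0.00325 = $959.283

$959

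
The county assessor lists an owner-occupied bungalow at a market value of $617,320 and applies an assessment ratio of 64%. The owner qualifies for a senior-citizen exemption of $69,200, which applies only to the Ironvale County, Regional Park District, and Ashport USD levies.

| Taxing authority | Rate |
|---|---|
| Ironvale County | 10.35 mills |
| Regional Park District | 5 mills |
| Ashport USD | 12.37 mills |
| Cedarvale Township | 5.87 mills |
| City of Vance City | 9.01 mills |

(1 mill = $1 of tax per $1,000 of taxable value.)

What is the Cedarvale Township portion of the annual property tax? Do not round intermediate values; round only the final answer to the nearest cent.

$2,319.15

Assessed value = $617,320 × 0.64 = $395,084.8
Cedarvale Township taxable value = $395,084.8 (exemption does not apply)
Cedarvale Township levy = $395,084.8 × 0.00587 = $2,319.147776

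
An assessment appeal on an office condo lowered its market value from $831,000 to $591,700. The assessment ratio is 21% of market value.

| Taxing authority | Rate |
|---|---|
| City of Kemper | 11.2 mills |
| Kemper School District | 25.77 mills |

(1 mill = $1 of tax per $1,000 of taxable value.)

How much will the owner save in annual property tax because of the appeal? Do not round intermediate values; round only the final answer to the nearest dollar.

Old assessed value = $831,000 × 0.21 = $174,510
New assessed value = $591,700 × 0.21 = $124,257
Combined rate = 0.0112 + 0.02577 = 0.03697
Old tax = $174,510 × 0.03697 = $6,451.6347
New tax = $124,257 × 0.03697 = $4,593.78129
Reduction = $6,451.6347 − $4,593.78129 = $1,857.85341

$1,858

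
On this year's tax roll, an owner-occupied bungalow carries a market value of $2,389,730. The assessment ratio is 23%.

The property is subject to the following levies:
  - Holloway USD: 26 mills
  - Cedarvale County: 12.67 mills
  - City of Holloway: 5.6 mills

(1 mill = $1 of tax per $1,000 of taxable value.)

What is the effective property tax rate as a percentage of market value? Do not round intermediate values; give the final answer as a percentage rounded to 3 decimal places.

1.018%

Assessed value = $2,389,730 × 0.23 = $549,637.9
Holloway USD: $549,637.9 × 0.026 = $14,290.5854
Cedarvale County: $549,637.9 × 0.01267 = $6,963.912193
City of Holloway: $549,637.9 × 0.0056 = $3,077.97224
Total tax = $24,332.469833
Effective rate = $24,332.469833 ÷ $2,389,730 = 1.018% of market value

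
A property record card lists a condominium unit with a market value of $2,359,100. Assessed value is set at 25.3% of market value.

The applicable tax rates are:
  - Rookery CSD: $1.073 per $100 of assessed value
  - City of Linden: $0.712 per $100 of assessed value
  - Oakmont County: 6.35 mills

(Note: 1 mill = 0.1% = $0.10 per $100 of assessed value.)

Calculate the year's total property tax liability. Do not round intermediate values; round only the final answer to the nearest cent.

Assessed value = $2,359,100 × 0.253 = $596,852.3
Rookery CSD: $596,852.3 × 0.01073 = $6,404.225179
City of Linden: $596,852.3 × 0.00712 = $4,249.588376
Oakmont County: $596,852.3 × 0.00635 = $3,790.012105
Total = $14,443.82566

$14,443.83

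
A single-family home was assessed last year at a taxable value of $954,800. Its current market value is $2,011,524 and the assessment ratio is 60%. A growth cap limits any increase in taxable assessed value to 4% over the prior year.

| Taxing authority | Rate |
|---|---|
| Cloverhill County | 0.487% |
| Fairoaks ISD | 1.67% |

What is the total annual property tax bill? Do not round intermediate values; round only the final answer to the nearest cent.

Uncapped assessed value = $2,011,524 × 0.6 = $1,206,914.4
Cap limit = $954,800 × 1.04 = $992,992
Taxable assessed value = min($1,206,914.4, $992,992) = $992,992 (cap binds)
Cloverhill County: $992,992 × 0.00487 = $4,835.87104
Fairoaks ISD: $992,992 × 0.0167 = $16,582.9664
Total = $21,418.83744

$21,418.84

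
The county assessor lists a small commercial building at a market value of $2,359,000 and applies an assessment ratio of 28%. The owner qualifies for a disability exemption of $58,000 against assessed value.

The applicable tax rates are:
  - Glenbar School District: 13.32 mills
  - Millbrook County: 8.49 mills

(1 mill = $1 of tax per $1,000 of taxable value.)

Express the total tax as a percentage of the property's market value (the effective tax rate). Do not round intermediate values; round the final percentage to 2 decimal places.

0.56%

Assessed value = $2,359,000 × 0.28 = $660,520
Taxable value = $660,520 − $58,000 = $602,520
Glenbar School District: $602,520 × 0.01332 = $8,025.5664
Millbrook County: $602,520 × 0.00849 = $5,115.3948
Total tax = $13,140.9612
Effective rate = $13,140.9612 ÷ $2,359,000 = 0.56% of market value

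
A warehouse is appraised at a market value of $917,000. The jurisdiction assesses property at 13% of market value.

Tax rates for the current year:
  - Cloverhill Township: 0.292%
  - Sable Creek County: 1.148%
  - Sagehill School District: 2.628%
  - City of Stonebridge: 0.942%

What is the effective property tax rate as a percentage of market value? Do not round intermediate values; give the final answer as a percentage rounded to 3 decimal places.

0.651%

Assessed value = $917,000 × 0.13 = $119,210
Cloverhill Township: $119,210 × 0.00292 = $348.0932
Sable Creek County: $119,210 × 0.01148 = $1,368.5308
Sagehill School District: $119,210 × 0.02628 = $3,132.8388
City of Stonebridge: $119,210 × 0.00942 = $1,122.9582
Total tax = $5,972.421
Effective rate = $5,972.421 ÷ $917,000 = 0.651% of market value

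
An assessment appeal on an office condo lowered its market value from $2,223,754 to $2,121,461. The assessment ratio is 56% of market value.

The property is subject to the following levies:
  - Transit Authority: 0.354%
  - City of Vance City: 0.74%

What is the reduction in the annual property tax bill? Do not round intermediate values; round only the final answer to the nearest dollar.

Old assessed value = $2,223,754 × 0.56 = $1,245,302.24
New assessed value = $2,121,461 × 0.56 = $1,188,018.16
Combined rate = 0.00354 + 0.0074 = 0.01094
Old tax = $1,245,302.24 × 0.01094 = $13,623.6065056
New tax = $1,188,018.16 × 0.01094 = $12,996.9186704
Reduction = $13,623.6065056 − $12,996.9186704 = $626.6878352

$627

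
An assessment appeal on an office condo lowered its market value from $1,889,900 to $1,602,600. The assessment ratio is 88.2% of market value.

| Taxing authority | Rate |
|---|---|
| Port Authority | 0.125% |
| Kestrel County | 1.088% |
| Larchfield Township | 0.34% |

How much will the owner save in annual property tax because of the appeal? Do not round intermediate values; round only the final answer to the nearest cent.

Old assessed value = $1,889,900 × 0.882 = $1,666,891.8
New assessed value = $1,602,600 × 0.882 = $1,413,493.2
Combined rate = 0.00125 + 0.01088 + 0.0034 = 0.01553
Old tax = $1,666,891.8 × 0.01553 = $25,886.829654
New tax = $1,413,493.2 × 0.01553 = $21,951.549396
Reduction = $25,886.829654 − $21,951.549396 = $3,935.280258

$3,935.28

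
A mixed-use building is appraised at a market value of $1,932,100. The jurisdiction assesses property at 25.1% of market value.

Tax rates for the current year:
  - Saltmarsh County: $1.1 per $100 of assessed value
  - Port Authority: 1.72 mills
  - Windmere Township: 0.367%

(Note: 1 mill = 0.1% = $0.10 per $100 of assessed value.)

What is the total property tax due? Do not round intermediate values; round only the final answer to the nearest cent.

$7,948.45

Assessed value = $1,932,100 × 0.251 = $484,957.1
Saltmarsh County: $484,957.1 × 0.011 = $5,334.5281
Port Authority: $484,957.1 × 0.00172 = $834.126212
Windmere Township: $484,957.1 × 0.00367 = $1,779.792557
Total = $7,948.446869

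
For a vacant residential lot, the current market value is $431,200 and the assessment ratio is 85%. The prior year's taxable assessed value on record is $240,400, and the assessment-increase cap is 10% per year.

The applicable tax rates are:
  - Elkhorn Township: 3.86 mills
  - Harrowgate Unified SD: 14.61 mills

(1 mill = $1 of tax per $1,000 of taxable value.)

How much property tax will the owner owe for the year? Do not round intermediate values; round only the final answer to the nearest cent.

Uncapped assessed value = $431,200 × 0.85 = $366,520
Cap limit = $240,400 × 1.1 = $264,440
Taxable assessed value = min($366,520, $264,440) = $264,440 (cap binds)
Elkhorn Township: $264,440 × 0.00386 = $1,020.7384
Harrowgate Unified SD: $264,440 × 0.01461 = $3,863.4684
Total = $4,884.2068

$4,884.21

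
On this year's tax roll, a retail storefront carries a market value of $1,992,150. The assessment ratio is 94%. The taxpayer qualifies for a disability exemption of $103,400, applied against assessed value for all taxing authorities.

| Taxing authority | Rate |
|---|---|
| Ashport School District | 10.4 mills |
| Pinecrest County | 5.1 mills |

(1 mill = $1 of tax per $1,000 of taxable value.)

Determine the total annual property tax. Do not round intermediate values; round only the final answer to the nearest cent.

$27,422.93

Assessed value = $1,992,150 × 0.94 = $1,872,621
Taxable value = $1,872,621 − $103,400 = $1,769,221
Ashport School District: $1,769,221 × 0.0104 = $18,399.8984
Pinecrest County: $1,769,221 × 0.0051 = $9,023.0271
Total = $18,399.8984 + $9,023.0271 = $27,422.9255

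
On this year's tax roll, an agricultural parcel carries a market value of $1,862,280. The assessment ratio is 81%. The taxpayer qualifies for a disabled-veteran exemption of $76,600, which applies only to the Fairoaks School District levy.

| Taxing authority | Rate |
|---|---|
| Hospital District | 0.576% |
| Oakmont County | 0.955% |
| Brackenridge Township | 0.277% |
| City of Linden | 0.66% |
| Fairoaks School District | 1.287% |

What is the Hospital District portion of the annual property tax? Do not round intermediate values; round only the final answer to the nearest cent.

$8,688.65

Assessed value = $1,862,280 × 0.81 = $1,508,446.8
Hospital District taxable value = $1,508,446.8 (exemption does not apply)
Hospital District levy = $1,508,446.8 × 0.00576 = $8,688.653568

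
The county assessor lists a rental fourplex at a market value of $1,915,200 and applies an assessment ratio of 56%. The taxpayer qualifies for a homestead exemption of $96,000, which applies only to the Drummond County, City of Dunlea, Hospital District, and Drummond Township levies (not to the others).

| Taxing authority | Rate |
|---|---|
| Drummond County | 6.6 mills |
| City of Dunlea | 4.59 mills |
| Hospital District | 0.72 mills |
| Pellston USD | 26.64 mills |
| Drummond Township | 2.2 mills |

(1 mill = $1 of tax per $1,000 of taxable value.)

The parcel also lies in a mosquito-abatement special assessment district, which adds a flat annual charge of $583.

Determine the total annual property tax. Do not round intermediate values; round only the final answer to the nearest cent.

Assessed value = $1,915,200 × 0.56 = $1,072,512
Drummond County: ($1,072,512 − $96,000) × 0.0066 = $976,512 × 0.0066 = $6,444.9792
City of Dunlea: ($1,072,512 − $96,000) × 0.00459 = $976,512 × 0.00459 = $4,482.19008
Hospital District: ($1,072,512 − $96,000) × 0.00072 = $976,512 × 0.00072 = $703.08864
Pellston USD: $1,072,512 × 0.02664 = $28,571.71968
Drummond Township: ($1,072,512 − $96,000) × 0.0022 = $976,512 × 0.0022 = $2,148.3264
Levies subtotal = $42,350.304
Total = $42,350.304 + $583 = $42,933.304

$42,933.30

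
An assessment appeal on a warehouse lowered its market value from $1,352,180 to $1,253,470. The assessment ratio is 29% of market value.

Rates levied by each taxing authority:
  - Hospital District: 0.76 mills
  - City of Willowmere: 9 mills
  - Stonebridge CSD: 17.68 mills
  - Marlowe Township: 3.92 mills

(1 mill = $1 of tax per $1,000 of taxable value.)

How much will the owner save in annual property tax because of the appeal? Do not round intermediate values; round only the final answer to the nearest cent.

$897.71

Old assessed value = $1,352,180 × 0.29 = $392,132.2
New assessed value = $1,253,470 × 0.29 = $363,506.3
Combined rate = 0.00076 + 0.009 + 0.01768 + 0.00392 = 0.03136
Old tax = $392,132.2 × 0.03136 = $12,297.265792
New tax = $363,506.3 × 0.03136 = $11,399.557568
Reduction = $12,297.265792 − $11,399.557568 = $897.708224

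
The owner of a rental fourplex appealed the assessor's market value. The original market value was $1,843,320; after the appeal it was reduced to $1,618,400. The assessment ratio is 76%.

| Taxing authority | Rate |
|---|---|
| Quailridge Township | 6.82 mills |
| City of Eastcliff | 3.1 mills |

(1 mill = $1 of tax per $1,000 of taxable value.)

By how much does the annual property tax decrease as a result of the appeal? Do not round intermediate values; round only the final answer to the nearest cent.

Old assessed value = $1,843,320 × 0.76 = $1,400,923.2
New assessed value = $1,618,400 × 0.76 = $1,229,984
Combined rate = 0.00682 + 0.0031 = 0.00992
Old tax = $1,400,923.2 × 0.00992 = $13,897.158144
New tax = $1,229,984 × 0.00992 = $12,201.44128
Reduction = $13,897.158144 − $12,201.44128 = $1,695.716864

$1,695.72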